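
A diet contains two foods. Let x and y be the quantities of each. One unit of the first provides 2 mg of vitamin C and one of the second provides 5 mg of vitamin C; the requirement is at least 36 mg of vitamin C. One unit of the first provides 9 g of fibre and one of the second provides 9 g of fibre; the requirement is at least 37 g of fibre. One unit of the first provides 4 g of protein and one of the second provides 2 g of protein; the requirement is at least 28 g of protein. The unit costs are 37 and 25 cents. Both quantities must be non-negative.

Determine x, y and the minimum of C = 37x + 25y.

x = 17/4, y = 11/2, minimum C = 1179/4

Extreme points and C = 37x + 25y:
  (0, 14) → C = 350
  (18, 0) → C = 666
  (17/4, 11/2) → C = 1179/4
The feasible region is unbounded (it extends along (0, 1), (1, 0)), but C strictly increases along every unbounded feasible direction, so there is no improving ray and the minimum is attained at a vertex.

At the optimal vertex, 2x + 5y = 36 and 4x + 2y = 28.
Solving simultaneously gives x = 17/4, y = 11/2.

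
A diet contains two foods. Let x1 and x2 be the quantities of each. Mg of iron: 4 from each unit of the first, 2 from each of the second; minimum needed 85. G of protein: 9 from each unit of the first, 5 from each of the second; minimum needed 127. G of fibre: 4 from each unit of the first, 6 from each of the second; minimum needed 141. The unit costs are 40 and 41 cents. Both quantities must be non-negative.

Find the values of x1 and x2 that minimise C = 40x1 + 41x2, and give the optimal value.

x1 = 57/4, x2 = 14, minimum C = 1144

The feasible region is unbounded (it extends along (0, 1), (1, 0)), but C strictly increases along every unbounded feasible direction, so there is no improving ray and the minimum is attained at a vertex.

The optimum lies where 4x1 + 2x2 = 85 and 4x1 + 6x2 = 141.
Solving simultaneously gives x1 = 57/4, x2 = 14.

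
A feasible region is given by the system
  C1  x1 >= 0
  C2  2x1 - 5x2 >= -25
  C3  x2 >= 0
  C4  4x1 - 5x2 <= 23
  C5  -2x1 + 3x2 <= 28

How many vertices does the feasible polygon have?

4

Pairwise boundary intersections that survive every other constraint:
  (0, 5)
  (0, 0)
  (24, 73/5)
  (23/4, 0)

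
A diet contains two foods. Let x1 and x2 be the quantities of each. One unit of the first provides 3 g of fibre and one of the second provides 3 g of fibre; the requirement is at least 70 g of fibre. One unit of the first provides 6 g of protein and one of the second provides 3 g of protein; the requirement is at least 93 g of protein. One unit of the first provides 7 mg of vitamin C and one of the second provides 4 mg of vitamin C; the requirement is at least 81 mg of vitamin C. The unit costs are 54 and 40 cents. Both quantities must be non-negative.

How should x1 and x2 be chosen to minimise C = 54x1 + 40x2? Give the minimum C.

Corner points and C = 54x1 + 40x2:
  (0, 31) → C = 1240
  (70/3, 0) → C = 1260
  (23/3, 47/3) → C = 3122/3
The feasible region is unbounded (it extends along (0, 1), (1, 0)), but C strictly increases along every unbounded feasible direction, so there is no improving ray and the minimum is attained at a vertex.

At the optimal vertex, 3x1 + 3x2 = 70 and 6x1 + 3x2 = 93.
Solving simultaneously gives x1 = 23/3, x2 = 47/3.

x1 = 23/3, x2 = 47/3, minimum C = 3122/3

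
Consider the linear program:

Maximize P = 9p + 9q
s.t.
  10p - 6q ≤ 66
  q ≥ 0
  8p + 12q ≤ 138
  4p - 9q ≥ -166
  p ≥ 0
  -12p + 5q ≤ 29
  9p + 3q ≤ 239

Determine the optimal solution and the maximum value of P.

Corner points and P = 9p + 9q:
  (33/5, 0) → P = 297/5
  (135/14, 71/14) → P = 927/7
  (0, 0) → P = 0
  (171/92, 236/23) → P = 10035/92
  (0, 29/5) → P = 261/5

p = 135/14, q = 71/14, maximum P = 927/7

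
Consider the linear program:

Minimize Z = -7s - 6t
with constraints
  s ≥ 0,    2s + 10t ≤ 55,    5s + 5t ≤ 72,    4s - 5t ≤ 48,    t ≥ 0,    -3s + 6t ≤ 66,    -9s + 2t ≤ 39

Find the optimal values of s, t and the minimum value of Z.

s = 40/3, t = 16/15, minimum Z = -1496/15

Extreme points and Z = -7s - 6t:
  (0, 11/2) → Z = -33
  (0, 0) → Z = 0
  (89/8, 131/40) → Z = -3901/40
  (40/3, 16/15) → Z = -1496/15
  (12, 0) → Z = -84

At the optimal vertex, 5s + 5t = 72 and 4s - 5t = 48.
Solving simultaneously gives s = 40/3, t = 16/15.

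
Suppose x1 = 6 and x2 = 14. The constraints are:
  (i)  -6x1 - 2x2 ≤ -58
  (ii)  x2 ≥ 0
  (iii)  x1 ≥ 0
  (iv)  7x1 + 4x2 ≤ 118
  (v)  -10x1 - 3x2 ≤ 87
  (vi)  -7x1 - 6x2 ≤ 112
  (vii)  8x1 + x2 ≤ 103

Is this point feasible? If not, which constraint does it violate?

(i): -64 ≤ -58 ✓
(ii): 14 ≥ 0 ✓
(iii): 6 ≥ 0 ✓
(iv): 98 ≤ 118 ✓
(v): -102 ≤ 87 ✓
(vi): -126 ≤ 112 ✓
(vii): 62 ≤ 103 ✓

feasible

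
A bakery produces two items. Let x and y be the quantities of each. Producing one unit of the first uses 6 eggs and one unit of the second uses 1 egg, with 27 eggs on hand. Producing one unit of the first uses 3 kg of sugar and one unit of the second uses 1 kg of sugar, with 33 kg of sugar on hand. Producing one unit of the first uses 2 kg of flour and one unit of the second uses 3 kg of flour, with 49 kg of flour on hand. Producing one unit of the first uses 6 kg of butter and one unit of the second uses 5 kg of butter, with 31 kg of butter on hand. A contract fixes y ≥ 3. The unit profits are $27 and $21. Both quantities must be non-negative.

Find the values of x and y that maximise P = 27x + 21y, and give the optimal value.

Feasible corners and P = 27x + 21y:
  (0, 31/5) → P = 651/5
  (0, 3) → P = 63
  (8/3, 3) → P = 135

The binding constraints are 6x + 5y = 31 and y = 3.
Solving simultaneously gives x = 8/3, y = 3.

x = 8/3, y = 3, maximum P = 135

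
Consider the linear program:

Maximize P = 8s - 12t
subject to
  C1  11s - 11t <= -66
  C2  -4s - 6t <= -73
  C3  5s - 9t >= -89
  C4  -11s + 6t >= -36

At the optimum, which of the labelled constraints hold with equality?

C1 and C2

Extreme points and P = 8s - 12t:
  (37/10, 97/10) → P = -434/5
  (35/4, 59/4) → P = -107
  (41/22, 721/66) → P = -1278/11

The maximum is at (37/10, 97/10). Substituting into each constraint, equality holds for C1 and C2; the remaining constraints have slack.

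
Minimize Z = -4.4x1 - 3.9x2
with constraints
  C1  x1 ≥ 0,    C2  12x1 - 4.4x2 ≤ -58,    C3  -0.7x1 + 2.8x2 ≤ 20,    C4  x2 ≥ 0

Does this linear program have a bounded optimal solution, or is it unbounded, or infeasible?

The boundaries x1 = 0 and 12x1 - 4.4x2 = -58 meet at (0, 145/11), but that point violates -0.7x1 + 2.8x2 ≤ 20. Every candidate vertex is excluded by some other constraint, so the feasible region is empty.

infeasible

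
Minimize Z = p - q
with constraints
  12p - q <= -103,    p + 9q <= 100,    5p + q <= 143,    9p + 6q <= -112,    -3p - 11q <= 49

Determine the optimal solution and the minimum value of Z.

p = -1541/16, q = 349/16, minimum Z = -945/8

Corner points and Z = p - q:
  (-536/25, 1012/75) → Z = -524/15
  (-1541/16, 349/16) → Z = -945/8
  (-938/81, -35/27) → Z = -833/81

At the optimal vertex, p + 9q = 100 and -3p - 11q = 49.
Solving simultaneously gives p = -1541/16, q = 349/16.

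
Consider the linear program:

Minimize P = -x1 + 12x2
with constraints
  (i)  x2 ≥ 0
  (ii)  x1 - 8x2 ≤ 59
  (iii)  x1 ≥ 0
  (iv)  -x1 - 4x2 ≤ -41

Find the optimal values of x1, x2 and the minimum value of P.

x1 = 59, x2 = 0, minimum P = -59

Extreme points and P = -x1 + 12x2:
  (59, 0) → P = -59
  (41, 0) → P = -41
  (0, 41/4) → P = 123
The feasible region is unbounded (it extends along (0, 1), (8, 1)), but P strictly increases along every unbounded feasible direction, so there is no improving ray and the minimum is attained at a vertex.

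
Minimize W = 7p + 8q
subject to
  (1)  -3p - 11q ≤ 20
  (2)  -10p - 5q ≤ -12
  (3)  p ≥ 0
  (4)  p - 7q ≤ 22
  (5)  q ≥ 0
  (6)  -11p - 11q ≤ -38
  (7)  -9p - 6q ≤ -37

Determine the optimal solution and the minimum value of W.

Feasible corners and W = 7p + 8q:
  (0, 37/6) → W = 148/3
  (22, 0) → W = 154
  (37/9, 0) → W = 259/9
The feasible region is unbounded (it extends along (0, 1), (7, 1)), but W strictly increases along every unbounded feasible direction, so there is no improving ray and the minimum is attained at a vertex.

At the optimal vertex, q = 0 and -9p - 6q = -37.
Solving simultaneously gives p = 37/9, q = 0.

p = 37/9, q = 0, minimum W = 259/9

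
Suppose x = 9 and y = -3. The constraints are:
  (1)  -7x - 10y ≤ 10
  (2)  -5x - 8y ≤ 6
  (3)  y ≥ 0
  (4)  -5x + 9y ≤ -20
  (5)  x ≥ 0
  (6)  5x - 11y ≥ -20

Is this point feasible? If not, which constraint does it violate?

Constraint (3): y = -3, which is not ≥ 0. All other constraints are satisfied.

not feasible — violates (3)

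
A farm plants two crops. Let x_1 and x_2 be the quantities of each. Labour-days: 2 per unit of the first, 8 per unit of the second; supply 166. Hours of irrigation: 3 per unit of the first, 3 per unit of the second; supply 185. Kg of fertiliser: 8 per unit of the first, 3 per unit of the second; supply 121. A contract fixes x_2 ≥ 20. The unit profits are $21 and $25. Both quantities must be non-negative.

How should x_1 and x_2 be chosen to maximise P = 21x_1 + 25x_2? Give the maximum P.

x_1 = 3, x_2 = 20, maximum P = 563

Extreme points and P = 21x_1 + 25x_2:
  (0, 83/4) → P = 2075/4
  (0, 20) → P = 500
  (3, 20) → P = 563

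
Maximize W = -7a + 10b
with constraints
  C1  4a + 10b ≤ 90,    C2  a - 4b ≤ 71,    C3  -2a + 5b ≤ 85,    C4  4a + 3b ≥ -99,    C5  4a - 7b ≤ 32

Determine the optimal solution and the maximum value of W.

a = -375/13, b = 71/13, maximum W = 3335/13

Corner points and W = -7a + 10b:
  (-10, 13) → W = 200
  (475/34, 58/17) → W = -2165/34
  (-375/13, 71/13) → W = 3335/13
  (-597/40, -131/10) → W = -1061/40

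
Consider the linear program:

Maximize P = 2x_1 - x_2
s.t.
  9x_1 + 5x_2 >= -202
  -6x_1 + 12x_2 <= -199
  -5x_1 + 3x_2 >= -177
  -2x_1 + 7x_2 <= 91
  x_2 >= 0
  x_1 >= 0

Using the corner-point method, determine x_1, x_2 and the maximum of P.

Feasible corners and P = 2x_1 - x_2:
  (509/14, 67/42) → P = 2987/42
  (199/6, 0) → P = 199/3
  (177/5, 0) → P = 354/5

x_1 = 509/14, x_2 = 67/42, maximum P = 2987/42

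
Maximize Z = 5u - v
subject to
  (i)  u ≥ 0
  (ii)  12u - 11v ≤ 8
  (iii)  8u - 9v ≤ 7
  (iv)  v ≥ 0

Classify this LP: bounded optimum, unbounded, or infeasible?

unbounded

From the feasible point (0, 0), moving in the direction (11, 12) keeps every constraint satisfied while Z increases without bound.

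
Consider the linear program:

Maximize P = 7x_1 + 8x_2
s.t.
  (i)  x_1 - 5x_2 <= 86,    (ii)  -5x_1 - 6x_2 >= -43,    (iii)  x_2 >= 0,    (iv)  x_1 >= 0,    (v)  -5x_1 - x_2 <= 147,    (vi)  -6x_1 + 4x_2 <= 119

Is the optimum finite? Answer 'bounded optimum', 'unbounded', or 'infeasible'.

bounded optimum

Extreme points and P = 7x_1 + 8x_2:
  (43/5, 0) → P = 301/5
  (0, 43/6) → P = 172/3
  (0, 0) → P = 0
The feasible region has finitely many vertices and no improving ray; the maximum is 301/5 at (43/5, 0).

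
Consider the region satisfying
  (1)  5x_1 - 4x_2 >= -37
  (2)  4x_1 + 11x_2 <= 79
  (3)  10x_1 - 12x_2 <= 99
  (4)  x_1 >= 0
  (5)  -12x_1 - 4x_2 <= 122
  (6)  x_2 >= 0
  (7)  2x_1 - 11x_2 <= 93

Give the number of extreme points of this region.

Of the 21 pairwise boundary intersections, those satisfying every inequality are:
  (2037/158, 197/79)
  (0, 79/11)
  (99/10, 0)
  (0, 0)

4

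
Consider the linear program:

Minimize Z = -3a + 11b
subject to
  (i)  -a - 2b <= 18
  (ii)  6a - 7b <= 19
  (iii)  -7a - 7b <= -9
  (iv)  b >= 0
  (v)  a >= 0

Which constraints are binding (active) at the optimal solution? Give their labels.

(ii) and (iv)

Vertices and Z = -3a + 11b:
  (19/6, 0) → Z = -19/2
  (9/7, 0) → Z = -27/7
  (0, 9/7) → Z = 99/7
The feasible region is unbounded (it extends along (0, 1), (7, 6)), but Z strictly increases along every unbounded feasible direction, so there is no improving ray and the minimum is attained at a vertex.

The minimum is at (19/6, 0). Substituting into each constraint, equality holds for (ii) and (iv); the remaining constraints have slack.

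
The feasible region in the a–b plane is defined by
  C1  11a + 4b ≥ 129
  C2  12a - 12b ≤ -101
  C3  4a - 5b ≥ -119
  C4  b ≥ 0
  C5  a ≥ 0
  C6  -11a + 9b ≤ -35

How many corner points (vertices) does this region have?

Intersecting each pair of boundary lines and keeping only the points that satisfy every inequality leaves:
  (923/12, 256/3)
  (443/8, 1531/24)
  (1246/19, 1449/19)

3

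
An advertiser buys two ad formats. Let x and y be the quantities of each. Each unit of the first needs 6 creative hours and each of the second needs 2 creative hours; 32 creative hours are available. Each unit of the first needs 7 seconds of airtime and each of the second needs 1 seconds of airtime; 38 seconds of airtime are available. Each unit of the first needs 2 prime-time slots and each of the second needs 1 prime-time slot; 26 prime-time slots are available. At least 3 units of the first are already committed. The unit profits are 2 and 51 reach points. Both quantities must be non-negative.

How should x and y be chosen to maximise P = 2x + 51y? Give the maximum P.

The optimum lies where 6x + 2y = 32 and x = 3.
Solving simultaneously gives x = 3, y = 7.

x = 3, y = 7, maximum P = 363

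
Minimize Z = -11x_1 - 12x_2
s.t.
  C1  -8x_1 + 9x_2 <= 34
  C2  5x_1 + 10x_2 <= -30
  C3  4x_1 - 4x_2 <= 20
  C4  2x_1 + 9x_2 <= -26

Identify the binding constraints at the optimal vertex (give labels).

C2 and C3

Corner points and Z = -11x_1 - 12x_2:
  (-6, -14/9) → Z = 254/3
  (4/3, -11/3) → Z = 88/3
  (-2/5, -14/5) → Z = 38
The feasible region is unbounded (it extends along (-9, -8), (-1, -1)), but Z strictly increases along every unbounded feasible direction, so there is no improving ray and the minimum is attained at a vertex.

The minimum is at (4/3, -11/3). Substituting into each constraint, equality holds for C2 and C3; the remaining constraints have slack.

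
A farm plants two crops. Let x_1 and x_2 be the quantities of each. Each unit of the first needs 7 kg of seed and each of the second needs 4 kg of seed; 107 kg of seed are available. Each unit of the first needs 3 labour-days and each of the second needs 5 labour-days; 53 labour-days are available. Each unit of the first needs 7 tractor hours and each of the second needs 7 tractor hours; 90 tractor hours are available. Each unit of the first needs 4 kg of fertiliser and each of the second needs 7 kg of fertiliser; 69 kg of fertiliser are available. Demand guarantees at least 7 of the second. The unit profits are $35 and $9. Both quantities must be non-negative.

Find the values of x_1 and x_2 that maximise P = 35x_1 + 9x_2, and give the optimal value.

x_1 = 5, x_2 = 7, maximum P = 238

Vertices and P = 35x_1 + 9x_2:
  (0, 69/7) → P = 621/7
  (0, 7) → P = 63
  (5, 7) → P = 238

The binding constraints are 4x_1 + 7x_2 = 69 and x_2 = 7.
Solving simultaneously gives x_1 = 5, x_2 = 7.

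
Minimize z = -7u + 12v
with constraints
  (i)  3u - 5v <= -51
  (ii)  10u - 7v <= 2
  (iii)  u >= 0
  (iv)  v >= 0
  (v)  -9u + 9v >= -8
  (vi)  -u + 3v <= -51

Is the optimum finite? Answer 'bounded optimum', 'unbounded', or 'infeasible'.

infeasible

The boundaries 3u - 5v = -51 and 10u - 7v = 2 meet at (367/29, 516/29), but that point violates -u + 3v ≤ -51. Every candidate vertex is excluded by some other constraint, so the feasible region is empty.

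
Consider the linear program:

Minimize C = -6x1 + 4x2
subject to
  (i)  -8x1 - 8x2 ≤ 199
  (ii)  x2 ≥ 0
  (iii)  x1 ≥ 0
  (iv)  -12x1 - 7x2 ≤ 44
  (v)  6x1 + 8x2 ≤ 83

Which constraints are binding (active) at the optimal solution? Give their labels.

(ii) and (v)

Feasible corners and C = -6x1 + 4x2:
  (0, 0) → C = 0
  (83/6, 0) → C = -83
  (0, 83/8) → C = 83/2

The minimum is at (83/6, 0). Substituting into each constraint, equality holds for (ii) and (v); the remaining constraints have slack.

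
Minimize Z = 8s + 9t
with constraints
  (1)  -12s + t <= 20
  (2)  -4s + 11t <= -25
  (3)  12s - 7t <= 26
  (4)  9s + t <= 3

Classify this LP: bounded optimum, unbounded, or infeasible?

Corner points and Z = 8s + 9t:
  (-245/128, -95/32) → Z = -1345/32
  (-83/36, -23/3) → Z = -787/9
  (58/103, -213/103) → Z = -1453/103
  (47/75, -66/25) → Z = -1406/75
The feasible region has finitely many vertices and no improving ray; the minimum is -787/9 at (-83/36, -23/3).

bounded optimum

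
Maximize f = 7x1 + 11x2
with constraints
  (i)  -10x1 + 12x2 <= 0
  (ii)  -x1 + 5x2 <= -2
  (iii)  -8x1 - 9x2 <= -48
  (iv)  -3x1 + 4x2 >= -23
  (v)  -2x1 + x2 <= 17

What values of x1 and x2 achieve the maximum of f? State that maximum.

Corner points and f = 7x1 + 11x2:
  (258/49, 32/49) → f = 2158/49
  (107/11, 17/11) → f = 936/11
  (399/59, -40/59) → f = 2353/59

x1 = 107/11, x2 = 17/11, maximum f = 936/11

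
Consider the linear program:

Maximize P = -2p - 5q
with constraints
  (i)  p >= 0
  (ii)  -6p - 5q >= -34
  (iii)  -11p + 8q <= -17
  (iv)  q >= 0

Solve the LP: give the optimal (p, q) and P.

p = 17/11, q = 0, maximum P = -34/11

Feasible corners and P = -2p - 5q:
  (357/103, 272/103) → P = -2074/103
  (17/3, 0) → P = -34/3
  (17/11, 0) → P = -34/11

At the optimal vertex, -11p + 8q = -17 and q = 0.
Solving simultaneously gives p = 17/11, q = 0.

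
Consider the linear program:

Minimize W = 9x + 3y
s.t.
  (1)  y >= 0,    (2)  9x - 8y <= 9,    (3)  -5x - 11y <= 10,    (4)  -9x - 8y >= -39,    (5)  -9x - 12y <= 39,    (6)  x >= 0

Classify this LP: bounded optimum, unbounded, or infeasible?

Extreme points and W = 9x + 3y:
  (1, 0) → W = 9
  (0, 0) → W = 0
  (8/3, 15/8) → W = 237/8
  (0, 39/8) → W = 117/8
The feasible region has finitely many vertices and no improving ray; the minimum is 0 at (0, 0).

bounded optimum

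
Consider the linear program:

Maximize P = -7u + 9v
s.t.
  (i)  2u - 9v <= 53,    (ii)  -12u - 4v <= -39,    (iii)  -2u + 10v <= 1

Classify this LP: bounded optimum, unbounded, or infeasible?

Extreme points and P = -7u + 9v:
  (563/116, -279/58) → P = -8963/116
  (539/2, 54) → P = -2801/2
  (193/64, 45/64) → P = -473/32
The feasible region has finitely many vertices and no improving ray; the maximum is -473/32 at (193/64, 45/64).

bounded optimum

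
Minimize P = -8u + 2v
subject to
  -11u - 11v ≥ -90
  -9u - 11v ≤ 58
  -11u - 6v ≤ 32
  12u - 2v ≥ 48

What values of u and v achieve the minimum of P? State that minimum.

u = 74, v = -724/11, minimum P = -7960/11

Feasible corners and P = -8u + 2v:
  (74, -724/11) → P = -7960/11
  (354/77, 276/77) → P = -2280/77
  (206/75, -188/25) → P = -2776/75

The optimum lies where -11u - 11v = -90 and -9u - 11v = 58.
Solving simultaneously gives u = 74, v = -724/11.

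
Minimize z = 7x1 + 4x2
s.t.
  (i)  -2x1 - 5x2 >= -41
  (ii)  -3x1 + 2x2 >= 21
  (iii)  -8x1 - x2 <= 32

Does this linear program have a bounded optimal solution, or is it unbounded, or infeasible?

bounded optimum

Corner points and z = 7x1 + 4x2:
  (-23/19, 165/19) → z = 499/19
  (-201/38, 196/19) → z = 161/38
  (-85/19, 72/19) → z = -307/19
The feasible region has finitely many vertices and no improving ray; the minimum is -307/19 at (-85/19, 72/19).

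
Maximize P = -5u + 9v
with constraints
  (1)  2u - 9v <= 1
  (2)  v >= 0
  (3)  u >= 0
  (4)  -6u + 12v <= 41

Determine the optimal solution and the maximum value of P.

Extreme points and P = -5u + 9v:
  (1/2, 0) → P = -5/2
  (0, 0) → P = 0
  (0, 41/12) → P = 123/4
The feasible region is unbounded (it extends along (9, 2), (2, 1)), but P strictly decreases along every unbounded feasible direction, so there is no improving ray and the maximum is attained at a vertex.

The binding constraints are u = 0 and -6u + 12v = 41.
Solving simultaneously gives u = 0, v = 41/12.

u = 0, v = 41/12, maximum P = 123/4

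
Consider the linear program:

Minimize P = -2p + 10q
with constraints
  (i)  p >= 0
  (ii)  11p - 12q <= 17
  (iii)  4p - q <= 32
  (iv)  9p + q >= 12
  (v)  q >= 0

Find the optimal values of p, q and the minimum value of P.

p = 17/11, q = 0, minimum P = -34/11

The feasible region is unbounded (it extends along (0, 1), (1, 4)), but P strictly increases along every unbounded feasible direction, so there is no improving ray and the minimum is attained at a vertex.

At the optimal vertex, 11p - 12q = 17 and q = 0.
Solving simultaneously gives p = 17/11, q = 0.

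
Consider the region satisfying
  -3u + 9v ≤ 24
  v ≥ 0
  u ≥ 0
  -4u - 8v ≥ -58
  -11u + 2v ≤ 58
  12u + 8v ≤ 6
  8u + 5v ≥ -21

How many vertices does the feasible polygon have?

3

Intersecting each pair of boundary lines and keeping only the points that satisfy every inequality leaves:
  (0, 0)
  (1/2, 0)
  (0, 3/4)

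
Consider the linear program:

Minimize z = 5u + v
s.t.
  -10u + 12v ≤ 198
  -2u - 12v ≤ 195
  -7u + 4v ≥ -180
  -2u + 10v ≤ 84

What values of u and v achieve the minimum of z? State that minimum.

The optimum lies where -10u + 12v = 198 and -2u - 12v = 195.
Solving simultaneously gives u = -131/4, v = -259/24.

u = -131/4, v = -259/24, minimum z = -4189/24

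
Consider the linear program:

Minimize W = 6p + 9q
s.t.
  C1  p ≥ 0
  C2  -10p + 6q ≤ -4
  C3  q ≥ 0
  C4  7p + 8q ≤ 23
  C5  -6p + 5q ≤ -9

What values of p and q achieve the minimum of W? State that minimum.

p = 3/2, q = 0, minimum W = 9

Vertices and W = 6p + 9q:
  (23/7, 0) → W = 138/7
  (3/2, 0) → W = 9
  (187/83, 75/83) → W = 1797/83

The binding constraints are q = 0 and -6p + 5q = -9.
Solving simultaneously gives p = 3/2, q = 0.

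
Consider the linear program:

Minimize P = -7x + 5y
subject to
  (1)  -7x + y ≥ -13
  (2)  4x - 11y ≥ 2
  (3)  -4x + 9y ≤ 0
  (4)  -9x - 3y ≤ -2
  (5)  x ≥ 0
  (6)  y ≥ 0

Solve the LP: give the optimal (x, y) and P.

Vertices and P = -7x + 5y:
  (141/73, 38/73) → P = -797/73
  (13/7, 0) → P = -13
  (1/2, 0) → P = -7/2

The binding constraints are -7x + y = -13 and y = 0.
Solving simultaneously gives x = 13/7, y = 0.

x = 13/7, y = 0, minimum P = -13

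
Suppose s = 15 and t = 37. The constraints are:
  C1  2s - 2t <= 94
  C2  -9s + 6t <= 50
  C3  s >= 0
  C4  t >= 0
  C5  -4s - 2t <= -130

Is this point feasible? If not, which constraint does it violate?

not feasible — violates C2

Constraint C2: -9s + 6t = 87, which is not ≤ 50. All other constraints are satisfied.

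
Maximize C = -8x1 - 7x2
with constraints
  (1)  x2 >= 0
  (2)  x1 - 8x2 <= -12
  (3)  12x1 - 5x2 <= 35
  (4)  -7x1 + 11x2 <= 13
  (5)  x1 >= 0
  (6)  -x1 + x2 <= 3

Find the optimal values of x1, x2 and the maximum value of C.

Extreme points and C = -8x1 - 7x2:
  (340/91, 179/91) → C = -3973/91
  (28/45, 71/45) → C = -721/45
  (450/97, 401/97) → C = -6407/97

x1 = 28/45, x2 = 71/45, maximum C = -721/45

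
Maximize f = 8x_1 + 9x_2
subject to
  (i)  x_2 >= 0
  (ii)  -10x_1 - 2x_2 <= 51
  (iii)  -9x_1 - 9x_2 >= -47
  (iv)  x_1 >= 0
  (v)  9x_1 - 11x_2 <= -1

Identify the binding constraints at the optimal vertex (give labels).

(iii) and (iv)

Extreme points and f = 8x_1 + 9x_2:
  (0, 47/9) → f = 47
  (127/45, 12/5) → f = 1988/45
  (0, 1/11) → f = 9/11

The maximum is at (0, 47/9). Substituting into each constraint, equality holds for (iii) and (iv); the remaining constraints have slack.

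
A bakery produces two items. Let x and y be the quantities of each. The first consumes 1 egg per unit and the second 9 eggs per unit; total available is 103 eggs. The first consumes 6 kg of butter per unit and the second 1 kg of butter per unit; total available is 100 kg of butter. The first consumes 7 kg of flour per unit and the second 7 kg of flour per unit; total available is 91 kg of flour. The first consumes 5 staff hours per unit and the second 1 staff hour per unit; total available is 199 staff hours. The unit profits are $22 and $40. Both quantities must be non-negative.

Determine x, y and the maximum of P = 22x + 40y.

x = 7/4, y = 45/4, maximum P = 977/2

Vertices and P = 22x + 40y:
  (0, 0) → P = 0
  (0, 103/9) → P = 4120/9
  (13, 0) → P = 286
  (7/4, 45/4) → P = 977/2

The binding constraints are x + 9y = 103 and 7x + 7y = 91.
Solving simultaneously gives x = 7/4, y = 45/4.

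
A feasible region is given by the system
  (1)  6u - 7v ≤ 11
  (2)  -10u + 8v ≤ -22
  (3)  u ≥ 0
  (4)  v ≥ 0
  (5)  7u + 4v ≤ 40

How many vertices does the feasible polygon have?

Of the 10 pairwise boundary intersections, those satisfying every inequality are:
  (3, 1)
  (324/73, 163/73)
  (17/4, 41/16)

3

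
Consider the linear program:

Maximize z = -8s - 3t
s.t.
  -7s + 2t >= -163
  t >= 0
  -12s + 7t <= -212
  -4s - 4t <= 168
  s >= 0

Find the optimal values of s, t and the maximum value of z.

s = 53/3, t = 0, maximum z = -424/3

Extreme points and z = -8s - 3t:
  (163/7, 0) → z = -1304/7
  (717/25, 472/25) → z = -7152/25
  (53/3, 0) → z = -424/3

The optimum lies where t = 0 and -12s + 7t = -212.
Solving simultaneously gives s = 53/3, t = 0.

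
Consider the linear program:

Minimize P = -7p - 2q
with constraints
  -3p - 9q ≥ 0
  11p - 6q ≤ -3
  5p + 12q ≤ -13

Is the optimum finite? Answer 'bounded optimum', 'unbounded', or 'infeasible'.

bounded optimum

Extreme points and P = -7p - 2q:
  (-13, 13/3) → P = 247/3
  (-19/27, -64/81) → P = 527/81
The feasible region has finitely many vertices and no improving ray; the minimum is 527/81 at (-19/27, -64/81).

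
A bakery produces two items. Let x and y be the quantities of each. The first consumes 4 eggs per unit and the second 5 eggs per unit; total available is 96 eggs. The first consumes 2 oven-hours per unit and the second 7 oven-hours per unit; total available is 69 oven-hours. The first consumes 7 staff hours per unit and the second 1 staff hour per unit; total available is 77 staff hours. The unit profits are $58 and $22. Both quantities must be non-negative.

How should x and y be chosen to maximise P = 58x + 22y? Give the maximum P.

x = 10, y = 7, maximum P = 734

Feasible corners and P = 58x + 22y:
  (0, 0) → P = 0
  (0, 69/7) → P = 1518/7
  (11, 0) → P = 638
  (10, 7) → P = 734

The binding constraints are 2x + 7y = 69 and 7x + y = 77.
Solving simultaneously gives x = 10, y = 7.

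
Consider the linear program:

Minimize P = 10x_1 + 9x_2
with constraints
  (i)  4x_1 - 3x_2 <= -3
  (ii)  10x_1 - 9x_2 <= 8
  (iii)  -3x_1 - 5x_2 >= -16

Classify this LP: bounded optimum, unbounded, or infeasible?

unbounded

From the feasible point (-17/2, -31/3), moving in the direction (-5, 3) keeps every constraint satisfied while P decreases without bound.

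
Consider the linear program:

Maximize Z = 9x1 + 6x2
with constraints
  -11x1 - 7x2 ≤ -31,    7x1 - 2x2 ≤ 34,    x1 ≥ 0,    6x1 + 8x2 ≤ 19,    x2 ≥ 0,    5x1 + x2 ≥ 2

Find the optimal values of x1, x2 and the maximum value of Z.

x1 = 19/6, x2 = 0, maximum Z = 57/2

Corner points and Z = 9x1 + 6x2:
  (5/2, 1/2) → Z = 51/2
  (31/11, 0) → Z = 279/11
  (19/6, 0) → Z = 57/2

At the optimal vertex, 6x1 + 8x2 = 19 and x2 = 0.
Solving simultaneously gives x1 = 19/6, x2 = 0.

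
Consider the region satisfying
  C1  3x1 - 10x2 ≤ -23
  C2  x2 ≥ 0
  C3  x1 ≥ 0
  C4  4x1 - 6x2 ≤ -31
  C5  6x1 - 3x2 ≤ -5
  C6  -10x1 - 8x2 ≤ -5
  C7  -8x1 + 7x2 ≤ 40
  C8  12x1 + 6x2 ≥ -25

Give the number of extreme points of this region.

4

Intersecting each pair of boundary lines and keeping only the points that satisfy every inequality leaves:
  (0, 31/6)
  (0, 40/7)
  (21/8, 83/12)
  (85/18, 100/9)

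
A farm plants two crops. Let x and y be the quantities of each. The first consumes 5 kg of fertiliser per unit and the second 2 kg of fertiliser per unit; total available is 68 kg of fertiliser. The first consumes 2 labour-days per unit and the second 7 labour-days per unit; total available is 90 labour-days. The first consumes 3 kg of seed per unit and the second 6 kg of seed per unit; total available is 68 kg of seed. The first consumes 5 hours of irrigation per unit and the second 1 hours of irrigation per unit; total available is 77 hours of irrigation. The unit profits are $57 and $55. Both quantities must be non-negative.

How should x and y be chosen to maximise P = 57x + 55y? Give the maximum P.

x = 34/3, y = 17/3, maximum P = 2873/3

The binding constraints are 5x + 2y = 68 and 3x + 6y = 68.
Solving simultaneously gives x = 34/3, y = 17/3.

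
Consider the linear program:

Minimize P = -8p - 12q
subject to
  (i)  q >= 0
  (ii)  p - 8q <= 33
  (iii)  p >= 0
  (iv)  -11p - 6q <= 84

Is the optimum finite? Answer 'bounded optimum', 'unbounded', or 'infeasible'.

unbounded

From the feasible point (33, 0), moving in the direction (0, 1) keeps every constraint satisfied while P decreases without bound.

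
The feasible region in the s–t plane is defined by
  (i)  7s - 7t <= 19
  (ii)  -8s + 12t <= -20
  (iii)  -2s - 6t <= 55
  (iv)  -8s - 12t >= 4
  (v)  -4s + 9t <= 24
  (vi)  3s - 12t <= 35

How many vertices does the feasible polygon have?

4

Pairwise boundary intersections that survive every other constraint:
  (10/7, -9/7)
  (-17/63, -188/63)
  (1, -1)
  (-3, -11/3)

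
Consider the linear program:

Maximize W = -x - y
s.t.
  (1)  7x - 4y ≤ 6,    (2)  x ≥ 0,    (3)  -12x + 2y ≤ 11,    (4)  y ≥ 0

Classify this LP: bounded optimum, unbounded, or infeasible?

bounded optimum

Feasible corners and W = -x - y:
  (6/7, 0) → W = -6/7
  (0, 11/2) → W = -11/2
  (0, 0) → W = 0
The feasible region has finitely many vertices and no improving ray; the maximum is 0 at (0, 0).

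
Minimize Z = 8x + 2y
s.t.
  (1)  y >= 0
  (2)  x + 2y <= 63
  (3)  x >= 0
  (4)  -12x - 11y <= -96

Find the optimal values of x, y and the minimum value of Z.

x = 0, y = 96/11, minimum Z = 192/11

Extreme points and Z = 8x + 2y:
  (63, 0) → Z = 504
  (8, 0) → Z = 64
  (0, 63/2) → Z = 63
  (0, 96/11) → Z = 192/11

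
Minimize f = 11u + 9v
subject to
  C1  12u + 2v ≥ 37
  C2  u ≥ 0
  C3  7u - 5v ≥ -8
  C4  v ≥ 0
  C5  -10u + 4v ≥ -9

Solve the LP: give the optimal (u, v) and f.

u = 83/34, v = 131/34, minimum f = 1046/17

At the optimal vertex, 12u + 2v = 37 and -10u + 4v = -9.
Solving simultaneously gives u = 83/34, v = 131/34.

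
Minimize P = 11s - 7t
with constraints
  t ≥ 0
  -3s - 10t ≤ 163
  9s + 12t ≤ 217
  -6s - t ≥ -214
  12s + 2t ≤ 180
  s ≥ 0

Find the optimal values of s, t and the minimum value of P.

Feasible corners and P = 11s - 7t:
  (15, 0) → P = 165
  (0, 0) → P = 0
  (863/63, 164/21) → P = 6049/63
  (0, 217/12) → P = -1519/12

At the optimal vertex, 9s + 12t = 217 and s = 0.
Solving simultaneously gives s = 0, t = 217/12.

s = 0, t = 217/12, minimum P = -1519/12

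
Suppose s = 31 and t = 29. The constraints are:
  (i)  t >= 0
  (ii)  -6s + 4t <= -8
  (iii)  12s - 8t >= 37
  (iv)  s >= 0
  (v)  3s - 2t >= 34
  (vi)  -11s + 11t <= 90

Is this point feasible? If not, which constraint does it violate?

(i): 29 ≥ 0 ✓
(ii): -70 ≤ -8 ✓
(iii): 140 ≥ 37 ✓
(iv): 31 ≥ 0 ✓
(v): 35 ≥ 34 ✓
(vi): -22 ≤ 90 ✓

feasible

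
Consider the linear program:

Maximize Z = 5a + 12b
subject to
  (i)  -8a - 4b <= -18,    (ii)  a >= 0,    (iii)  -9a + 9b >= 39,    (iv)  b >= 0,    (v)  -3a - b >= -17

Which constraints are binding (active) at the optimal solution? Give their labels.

(ii) and (v)

Feasible corners and Z = 5a + 12b:
  (0, 9/2) → Z = 54
  (1/18, 79/18) → Z = 953/18
  (0, 17) → Z = 204
  (19/6, 15/2) → Z = 635/6

The maximum is at (0, 17). Substituting into each constraint, equality holds for (ii) and (v); the remaining constraints have slack.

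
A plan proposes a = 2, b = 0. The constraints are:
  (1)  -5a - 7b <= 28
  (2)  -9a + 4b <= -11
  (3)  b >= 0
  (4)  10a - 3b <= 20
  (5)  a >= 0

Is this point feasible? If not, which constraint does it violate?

(1): -10 ≤ 28 ✓
(2): -18 ≤ -11 ✓
(3): 0 ≥ 0 ✓
(4): 20 ≤ 20 ✓
(5): 2 ≥ 0 ✓

feasible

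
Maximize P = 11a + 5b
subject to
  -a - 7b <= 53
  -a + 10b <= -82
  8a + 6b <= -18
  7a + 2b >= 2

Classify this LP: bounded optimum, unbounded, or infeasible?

bounded optimum

Feasible corners and P = 11a + 5b:
  (44/17, -135/17) → P = -191/17
  (96/25, -203/25) → P = 41/25
  (156/43, -337/43) → P = 31/43
The feasible region has finitely many vertices and no improving ray; the maximum is 41/25 at (96/25, -203/25).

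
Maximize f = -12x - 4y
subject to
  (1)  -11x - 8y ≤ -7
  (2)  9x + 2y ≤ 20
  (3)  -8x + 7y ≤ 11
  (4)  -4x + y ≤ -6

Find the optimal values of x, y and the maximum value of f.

Vertices and f = -12x - 4y:
  (73/25, -157/50) → f = -562/25
  (55/43, -38/43) → f = -508/43
  (32/17, 26/17) → f = -488/17

x = 55/43, y = -38/43, maximum f = -508/43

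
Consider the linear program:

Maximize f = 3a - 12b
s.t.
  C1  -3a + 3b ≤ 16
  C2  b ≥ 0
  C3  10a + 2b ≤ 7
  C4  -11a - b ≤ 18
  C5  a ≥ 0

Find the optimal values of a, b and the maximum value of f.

a = 7/10, b = 0, maximum f = 21/10

Corner points and f = 3a - 12b:
  (7/10, 0) → f = 21/10
  (0, 0) → f = 0
  (0, 7/2) → f = -42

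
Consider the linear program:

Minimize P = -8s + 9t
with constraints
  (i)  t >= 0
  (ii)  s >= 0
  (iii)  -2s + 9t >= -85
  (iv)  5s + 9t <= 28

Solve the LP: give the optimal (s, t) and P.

s = 28/5, t = 0, minimum P = -224/5

Vertices and P = -8s + 9t:
  (0, 0) → P = 0
  (28/5, 0) → P = -224/5
  (0, 28/9) → P = 28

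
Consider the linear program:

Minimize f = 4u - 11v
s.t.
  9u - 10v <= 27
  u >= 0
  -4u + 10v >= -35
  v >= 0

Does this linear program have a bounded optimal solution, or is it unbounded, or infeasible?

unbounded

From the feasible point (3, 0), moving in the direction (0, 1) keeps every constraint satisfied while f decreases without bound.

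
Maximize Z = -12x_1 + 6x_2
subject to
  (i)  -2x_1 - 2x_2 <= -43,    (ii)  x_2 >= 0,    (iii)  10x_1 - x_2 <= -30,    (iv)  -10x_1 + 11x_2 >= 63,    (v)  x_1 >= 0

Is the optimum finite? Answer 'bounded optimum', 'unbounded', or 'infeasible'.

unbounded

From the feasible point (0, 30), moving in the direction (0, 1) keeps every constraint satisfied while Z increases without bound.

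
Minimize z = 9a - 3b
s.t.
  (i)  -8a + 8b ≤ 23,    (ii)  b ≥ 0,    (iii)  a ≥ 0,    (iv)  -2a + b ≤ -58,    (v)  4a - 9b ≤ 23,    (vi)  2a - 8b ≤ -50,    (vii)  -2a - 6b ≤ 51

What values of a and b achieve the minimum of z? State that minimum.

a = 257/7, b = 108/7, minimum z = 1989/7

Extreme points and z = 9a - 3b:
  (487/8, 255/4) → z = 2853/8
  (257/7, 108/7) → z = 1989/7
  (317/7, 123/7) → z = 2484/7
The feasible region is unbounded (it extends along (1, 1), (9, 4)), but z strictly increases along every unbounded feasible direction, so there is no improving ray and the minimum is attained at a vertex.

The binding constraints are -2a + b = -58 and 2a - 8b = -50.
Solving simultaneously gives a = 257/7, b = 108/7.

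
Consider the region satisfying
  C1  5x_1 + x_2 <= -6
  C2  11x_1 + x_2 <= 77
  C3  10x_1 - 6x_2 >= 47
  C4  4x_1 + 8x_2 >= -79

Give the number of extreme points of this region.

Intersecting each pair of boundary lines and keeping only the points that satisfy every inequality leaves:
  (11/40, -59/8)
  (31/36, -371/36)
  (-49/52, -489/52)

3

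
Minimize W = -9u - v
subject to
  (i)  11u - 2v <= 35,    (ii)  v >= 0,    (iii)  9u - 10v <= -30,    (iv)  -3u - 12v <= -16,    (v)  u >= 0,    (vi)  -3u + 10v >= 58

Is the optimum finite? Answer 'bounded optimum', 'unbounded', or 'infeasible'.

From the feasible point (233/52, 743/104), moving in the direction (0, 1) keeps every constraint satisfied while W decreases without bound.

unbounded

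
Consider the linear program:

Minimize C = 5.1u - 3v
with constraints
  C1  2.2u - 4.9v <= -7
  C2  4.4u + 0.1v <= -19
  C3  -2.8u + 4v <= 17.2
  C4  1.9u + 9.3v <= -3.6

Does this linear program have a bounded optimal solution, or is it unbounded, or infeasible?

bounded optimum

Feasible corners and C = 5.1u - 3v:
  (-4690/1089, -50/99) → C = -7423/363
  (-469/41, -152/41) → C = -19359/410
  (-17634/4073, 2026/4073) → C = -480057/20365
  (-4359/841, 565/841) → C = -239259/8410
The feasible region has finitely many vertices and no improving ray; the minimum is -19359/410 at (-469/41, -152/41).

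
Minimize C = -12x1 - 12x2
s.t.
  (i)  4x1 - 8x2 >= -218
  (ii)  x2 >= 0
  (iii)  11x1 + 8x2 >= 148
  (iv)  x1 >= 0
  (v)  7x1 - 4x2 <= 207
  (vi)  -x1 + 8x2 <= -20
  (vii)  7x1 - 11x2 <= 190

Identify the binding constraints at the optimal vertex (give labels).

(vi) and (vii)

Corner points and C = -12x1 - 12x2:
  (20, 0) → C = -240
  (190/7, 0) → C = -2280/7
  (260/9, 10/9) → C = -360

The minimum is at (260/9, 10/9). Substituting into each constraint, equality holds for (vi) and (vii); the remaining constraints have slack.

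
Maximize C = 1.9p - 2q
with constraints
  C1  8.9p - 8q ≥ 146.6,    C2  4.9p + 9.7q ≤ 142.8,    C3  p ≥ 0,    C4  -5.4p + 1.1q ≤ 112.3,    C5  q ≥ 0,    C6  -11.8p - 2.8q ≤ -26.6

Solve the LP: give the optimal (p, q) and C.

p = 204/7, q = 0, maximum C = 1938/35

Corner points and C = 1.9p - 2q:
  (256442/12553, 55258/12553) → C = 1883619/62765
  (1466/89, 0) → C = 13927/445
  (204/7, 0) → C = 1938/35

At the optimal vertex, 4.9p + 9.7q = 142.8 and q = 0.
Solving simultaneously gives p = 204/7, q = 0.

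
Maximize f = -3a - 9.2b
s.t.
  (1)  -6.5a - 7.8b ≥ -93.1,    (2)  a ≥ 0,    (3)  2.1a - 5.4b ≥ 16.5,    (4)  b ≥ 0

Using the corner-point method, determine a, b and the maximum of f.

Extreme points and f = -3a - 9.2b:
  (1754/143, 1471/858) → f = -112763/2145
  (931/65, 0) → f = -2793/65
  (55/7, 0) → f = -165/7

a = 55/7, b = 0, maximum f = -165/7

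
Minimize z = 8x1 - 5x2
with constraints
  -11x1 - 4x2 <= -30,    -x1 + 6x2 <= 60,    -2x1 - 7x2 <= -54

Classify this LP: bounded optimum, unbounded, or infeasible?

Corner points and z = 8x1 - 5x2:
  (-6/7, 69/7) → z = -393/7
  (-2/23, 178/23) → z = -906/23
The feasible region has finitely many vertices and no improving ray; the minimum is -393/7 at (-6/7, 69/7).

bounded optimum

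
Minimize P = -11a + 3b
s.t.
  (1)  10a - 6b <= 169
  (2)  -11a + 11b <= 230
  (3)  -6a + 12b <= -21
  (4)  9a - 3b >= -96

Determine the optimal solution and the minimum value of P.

a = 317/14, b = 67/7, minimum P = -3085/14

Feasible corners and P = -11a + 3b:
  (317/14, 67/7) → P = -3085/14
  (-361/8, -827/8) → P = 745/4
  (-27/2, -17/2) → P = 123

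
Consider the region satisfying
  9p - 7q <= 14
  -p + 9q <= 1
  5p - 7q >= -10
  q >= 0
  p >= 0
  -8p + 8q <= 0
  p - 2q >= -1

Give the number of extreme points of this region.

4

Intersecting each pair of boundary lines and keeping only the points that satisfy every inequality leaves:
  (133/74, 23/74)
  (14/9, 0)
  (1/8, 1/8)
  (0, 0)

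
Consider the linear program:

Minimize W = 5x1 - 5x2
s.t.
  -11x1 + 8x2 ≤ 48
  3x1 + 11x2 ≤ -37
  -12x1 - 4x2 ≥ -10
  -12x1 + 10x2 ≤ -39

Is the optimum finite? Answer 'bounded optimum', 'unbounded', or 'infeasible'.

bounded optimum

Feasible corners and W = 5x1 - 5x2:
  (-396/7, -1005/14) → W = 1065/14
  (43/20, -79/20) → W = 61/2
  (59/162, -187/54) → W = 1550/81
The feasible region has finitely many vertices and no improving ray; the minimum is 1550/81 at (59/162, -187/54).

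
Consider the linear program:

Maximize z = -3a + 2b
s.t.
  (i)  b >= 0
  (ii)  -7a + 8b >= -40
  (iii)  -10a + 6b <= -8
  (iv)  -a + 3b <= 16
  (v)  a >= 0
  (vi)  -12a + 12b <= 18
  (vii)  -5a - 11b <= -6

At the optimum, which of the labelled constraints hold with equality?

Extreme points and z = -3a + 2b:
  (40/7, 0) → z = -120/7
  (6/5, 0) → z = -18/5
  (248/13, 152/13) → z = -440/13
  (17/4, 23/4) → z = -5/4
  (31/35, 1/7) → z = -83/35
  (23/4, 29/4) → z = -11/4

The maximum is at (17/4, 23/4). Substituting into each constraint, equality holds for (iii) and (vi); the remaining constraints have slack.

(iii) and (vi)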